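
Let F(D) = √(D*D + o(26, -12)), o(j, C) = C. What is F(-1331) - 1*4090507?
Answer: -4090507 + √1771549 ≈ -4.0892e+6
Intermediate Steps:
F(D) = √(-12 + D²) (F(D) = √(D*D - 12) = √(D² - 12) = √(-12 + D²))
F(-1331) - 1*4090507 = √(-12 + (-1331)²) - 1*4090507 = √(-12 + 1771561) - 4090507 = √1771549 - 4090507 = -4090507 + √1771549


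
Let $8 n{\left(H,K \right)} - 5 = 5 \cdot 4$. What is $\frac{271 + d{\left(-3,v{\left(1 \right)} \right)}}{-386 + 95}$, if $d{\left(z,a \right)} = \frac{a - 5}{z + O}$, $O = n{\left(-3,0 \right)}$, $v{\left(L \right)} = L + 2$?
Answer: $- \frac{85}{97} \approx -0.87629$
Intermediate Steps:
$v{\left(L \right)} = 2 + L$
$n{\left(H,K \right)} = \frac{25}{8}$ ($n{\left(H,K \right)} = \frac{5}{8} + \frac{5 \cdot 4}{8} = \frac{5}{8} + \frac{1}{8} \cdot 20 = \frac{5}{8} + \frac{5}{2} = \frac{25}{8}$)
$O = \frac{25}{8} \approx 3.125$
$d{\left(z,a \right)} = \frac{-5 + a}{\frac{25}{8} + z}$ ($d{\left(z,a \right)} = \frac{a - 5}{z + \frac{25}{8}} = \frac{-5 + a}{\frac{25}{8} + z}$)
$\frac{271 + d{\left(-3,v{\left(1 \right)} \right)}}{-386 + 95} = \frac{271 + \frac{8 \left(-5 + \left(2 + 1\right)\right)}{25 + 8 \left(-3\right)}}{-386 + 95} = \frac{271 + \frac{8 \left(-5 + 3\right)}{25 - 24}}{-291} = \left(271 + 8 \cdot 1^{-1} \left(-2\right)\right) \left(- \frac{1}{291}\right) = \left(271 + 8 \cdot 1 \left(-2\right)\right) \left(- \frac{1}{291}\right) = \left(271 - 16\right) \left(- \frac{1}{291}\right) = 255 \left(- \frac{1}{291}\right) = - \frac{85}{97}$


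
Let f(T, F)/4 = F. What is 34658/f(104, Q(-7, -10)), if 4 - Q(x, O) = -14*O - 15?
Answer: -17329/242 ≈ -71.607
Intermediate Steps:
Q(x, O) = 19 + 14*O (Q(x, O) = 4 - (-14*O - 15) = 4 - (-15 - 14*O) = 4 + (15 + 14*O) = 19 + 14*O)
f(T, F) = 4*F
34658/f(104, Q(-7, -10)) = 34658/((4*(19 + 14*(-10)))) = 34658/((4*(19 - 140))) = 34658/((4*(-121))) = 34658/(-484) = 34658*(-1/484) = -17329/242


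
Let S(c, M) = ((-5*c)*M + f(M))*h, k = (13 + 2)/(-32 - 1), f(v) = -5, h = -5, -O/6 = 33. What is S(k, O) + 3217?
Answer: 5492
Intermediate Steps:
O = -198 (O = -6*33 = -198)
k = -5/11 (k = 15/(-33) = 15*(-1/33) = -5/11 ≈ -0.45455)
S(c, M) = 25 + 25*M*c (S(c, M) = ((-5*c)*M - 5)*(-5) = (-5*M*c - 5)*(-5) = (-5 - 5*M*c)*(-5) = 25 + 25*M*c)
S(k, O) + 3217 = (25 + 25*(-198)*(-5/11)) + 3217 = (25 + 2250) + 3217 = 2275 + 3217 = 5492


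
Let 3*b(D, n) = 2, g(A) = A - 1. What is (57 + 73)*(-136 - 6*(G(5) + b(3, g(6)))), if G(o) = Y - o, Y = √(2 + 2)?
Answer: -15860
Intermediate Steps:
g(A) = -1 + A
b(D, n) = ⅔ (b(D, n) = (⅓)*2 = ⅔)
Y = 2 (Y = √4 = 2)
G(o) = 2 - o
(57 + 73)*(-136 - 6*(G(5) + b(3, g(6)))) = (57 + 73)*(-136 - 6*((2 - 1*5) + ⅔)) = 130*(-136 - 6*((2 - 5) + ⅔)) = 130*(-136 - 6*(-3 + ⅔)) = 130*(-136 - 6*(-7/3)) = 130*(-136 + 14) = 130*(-122) = -15860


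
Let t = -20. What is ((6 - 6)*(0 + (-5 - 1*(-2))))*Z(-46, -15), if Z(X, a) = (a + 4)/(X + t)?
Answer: 0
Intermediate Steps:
Z(X, a) = (4 + a)/(-20 + X) (Z(X, a) = (a + 4)/(X - 20) = (4 + a)/(-20 + X))
((6 - 6)*(0 + (-5 - 1*(-2))))*Z(-46, -15) = ((6 - 6)*(0 + (-5 - 1*(-2))))*((4 - 15)/(-20 - 46)) = (0*(0 + (-5 + 2)))*(-11/(-66)) = (0*(0 - 3))*(-1/66*(-11)) = (0*(-3))*(⅙) = 0*(⅙) = 0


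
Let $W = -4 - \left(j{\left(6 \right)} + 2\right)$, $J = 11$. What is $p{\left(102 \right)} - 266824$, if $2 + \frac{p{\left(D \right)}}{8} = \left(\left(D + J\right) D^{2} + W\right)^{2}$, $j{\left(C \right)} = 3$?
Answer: $11057091440752$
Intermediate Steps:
$W = -9$ ($W = -4 - \left(3 + 2\right) = -4 - 5 = -9$)
$p{\left(D \right)} = -16 + 8 \left(-9 + D^{2} \left(11 + D\right)\right)^{2}$ ($p{\left(D \right)} = -16 + 8 \left(\left(D + 11\right) D^{2} - 9\right)^{2} = -16 + 8 \left(\left(11 + D\right) D^{2} - 9\right)^{2} = -16 + 8 \left(D^{2} \left(11 + D\right) - 9\right)^{2} = -16 + 8 \left(-9 + D^{2} \left(11 + D\right)\right)^{2}$)
$p{\left(102 \right)} - 266824 = \left(-16 + 8 \left(-9 + 102^{3} + 11 \cdot 102^{2}\right)^{2}\right) - 266824 = \left(-16 + 8 \left(-9 + 1061208 + 11 \cdot 10404\right)^{2}\right) - 266824 = \left(-16 + 8 \left(-9 + 1061208 + 114444\right)^{2}\right) - 266824 = \left(-16 + 8 \cdot 1175643^{2}\right) - 266824 = \left(-16 + 8 \cdot 1382136463449\right) - 266824 = \left(-16 + 11057091707592\right) - 266824 = 11057091707576 - 266824 = 11057091440752$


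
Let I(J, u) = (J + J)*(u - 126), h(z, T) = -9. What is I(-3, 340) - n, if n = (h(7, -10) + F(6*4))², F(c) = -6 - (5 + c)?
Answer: -3220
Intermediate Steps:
F(c) = -11 - c (F(c) = -6 - (5 + c) = -6 + (-5 - c) = -11 - c)
I(J, u) = 2*J*(-126 + u) (I(J, u) = (2*J)*(-126 + u) = 2*J*(-126 + u))
n = 1936 (n = (-9 + (-11 - 6*4))² = (-9 + (-11 - 1*24))² = (-9 + (-11 - 24))² = (-9 - 35)² = (-44)² = 1936)
I(-3, 340) - n = 2*(-3)*(-126 + 340) - 1*1936 = 2*(-3)*214 - 1936 = -1284 - 1936 = -3220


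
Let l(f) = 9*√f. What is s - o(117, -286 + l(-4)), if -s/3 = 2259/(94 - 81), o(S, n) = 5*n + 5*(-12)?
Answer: 12593/13 - 90*I ≈ 968.69 - 90.0*I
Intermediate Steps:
o(S, n) = -60 + 5*n (o(S, n) = 5*n - 60 = -60 + 5*n)
s = -6777/13 (s = -6777/(94 - 81) = -6777/13 ≈ -521.31)
s - o(117, -286 + l(-4)) = -6777/13 - (-60 + 5*(-286 + 9*√(-4))) = -6777/13 - (-60 + 5*(-286 + 9*(2*I))) = -6777/13 - (-60 + 5*(-286 + 18*I)) = -6777/13 - (-60 + (-1430 + 90*I)) = -6777/13 - (-1490 + 90*I) = -6777/13 + (1490 - 90*I) = 12593/13 - 90*I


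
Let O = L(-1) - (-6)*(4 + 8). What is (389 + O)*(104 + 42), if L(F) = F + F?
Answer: 67014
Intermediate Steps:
L(F) = 2*F
O = 70 (O = 2*(-1) - (-6)*(4 + 8) = -2 - (-6)*12 = -2 - 1*(-72) = -2 + 72 = 70)
(389 + O)*(104 + 42) = (389 + 70)*(104 + 42) = 459*146 = 67014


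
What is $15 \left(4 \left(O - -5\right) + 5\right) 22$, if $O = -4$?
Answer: $2970$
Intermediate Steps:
$15 \left(4 \left(O - -5\right) + 5\right) 22 = 15 \left(4 \left(-4 - -5\right) + 5\right) 22 = 15 \left(4 \left(-4 + 5\right) + 5\right) 22 = 15 \left(4 \cdot 1 + 5\right) 22 = 15 \left(4 + 5\right) 22 = 15 \cdot 9 \cdot 22 = 135 \cdot 22 = 2970$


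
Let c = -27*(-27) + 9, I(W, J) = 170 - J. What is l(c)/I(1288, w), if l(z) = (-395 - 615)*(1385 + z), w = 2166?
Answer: 1072115/998 ≈ 1074.3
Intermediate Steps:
c = 738 (c = 729 + 9 = 738)
l(z) = -1398850 - 1010*z (l(z) = -1010*(1385 + z) = -1398850 - 1010*z)
l(c)/I(1288, w) = (-1398850 - 1010*738)/(170 - 1*2166) = (-1398850 - 745380)/(170 - 2166) = -2144230/(-1996) = -2144230*(-1/1996) = 1072115/998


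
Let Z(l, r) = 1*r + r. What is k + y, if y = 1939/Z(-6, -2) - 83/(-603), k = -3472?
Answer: -9543349/2412 ≈ -3956.6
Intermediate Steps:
Z(l, r) = 2*r (Z(l, r) = r + r = 2*r)
y = -1168885/2412 (y = 1939/((2*(-2))) - 83/(-603) = 1939/(-4) - 83*(-1/603) = 1939*(-¼) + 83/603 = -1939/4 + 83/603 = -1168885/2412 ≈ -484.61)
k + y = -3472 - 1168885/2412 = -9543349/2412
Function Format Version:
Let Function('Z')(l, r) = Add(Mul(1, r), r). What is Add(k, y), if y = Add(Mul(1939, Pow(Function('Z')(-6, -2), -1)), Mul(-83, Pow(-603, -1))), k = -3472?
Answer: Rational(-9543349, 2412) ≈ -3956.6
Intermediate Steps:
Function('Z')(l, r) = Mul(2, r) (Function('Z')(l, r) = Add(r, r) = Mul(2, r))
y = Rational(-1168885, 2412) (y = Add(Mul(1939, Pow(Mul(2, -2), -1)), Mul(-83, Pow(-603, -1))) = Add(Mul(1939, Pow(-4, -1)), Mul(-83, Rational(-1, 603))) = Add(Mul(1939, Rational(-1, 4)), Rational(83, 603)) = Add(Rational(-1939, 4), Rational(83, 603)) = Rational(-1168885, 2412) ≈ -484.61)
Add(k, y) = Add(-3472, Rational(-1168885, 2412)) = Rational(-9543349, 2412)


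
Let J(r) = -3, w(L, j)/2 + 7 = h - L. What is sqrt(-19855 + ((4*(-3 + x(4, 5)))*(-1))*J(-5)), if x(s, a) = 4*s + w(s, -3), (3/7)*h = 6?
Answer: I*sqrt(19627) ≈ 140.1*I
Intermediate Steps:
h = 14 (h = (7/3)*6 = 14)
w(L, j) = 14 - 2*L (w(L, j) = -14 + 2*(14 - L) = -14 + (28 - 2*L) = 14 - 2*L)
x(s, a) = 14 + 2*s (x(s, a) = 4*s + (14 - 2*s) = 14 + 2*s)
sqrt(-19855 + ((4*(-3 + x(4, 5)))*(-1))*J(-5)) = sqrt(-19855 + ((4*(-3 + (14 + 2*4)))*(-1))*(-3)) = sqrt(-19855 + ((4*(-3 + (14 + 8)))*(-1))*(-3)) = sqrt(-19855 + ((4*(-3 + 22))*(-1))*(-3)) = sqrt(-19855 + ((4*19)*(-1))*(-3)) = sqrt(-19855 + (76*(-1))*(-3)) = sqrt(-19855 - 76*(-3)) = sqrt(-19855 + 228) = sqrt(-19627) = I*sqrt(19627)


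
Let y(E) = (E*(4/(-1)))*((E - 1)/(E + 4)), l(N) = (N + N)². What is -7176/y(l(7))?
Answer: 460/49 ≈ 9.3878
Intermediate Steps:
l(N) = 4*N² (l(N) = (2*N)² = 4*N²)
y(E) = -4*E*(-1 + E)/(4 + E) (y(E) = (E*(4*(-1)))*((-1 + E)/(4 + E)) = (E*(-4))*((-1 + E)/(4 + E)) = (-4*E)*((-1 + E)/(4 + E)) = -4*E*(-1 + E)/(4 + E))
-7176/y(l(7)) = -7176*(4 + 4*7²)/(784*(1 - 4*7²)) = -7176*(4 + 4*49)/(784*(1 - 4*49)) = -7176*(4 + 196)/(784*(1 - 1*196)) = -7176*25/(98*(1 - 196)) = -7176/(4*196*(1/200)*(-195)) = -7176/(-3822/5) = -7176*(-5/3822) = 460/49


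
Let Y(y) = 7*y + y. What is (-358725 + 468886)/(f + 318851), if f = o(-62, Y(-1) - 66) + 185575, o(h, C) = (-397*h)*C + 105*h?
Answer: -110161/1323520 ≈ -0.083233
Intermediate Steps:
Y(y) = 8*y
o(h, C) = 105*h - 397*C*h (o(h, C) = -397*C*h + 105*h = 105*h - 397*C*h)
f = -1642371 (f = -62*(105 - 397*(8*(-1) - 66)) + 185575 = -62*(105 - 397*(-8 - 66)) + 185575 = -62*(105 - 397*(-74)) + 185575 = -62*(105 + 29378) + 185575 = -62*29483 + 185575 = -1827946 + 185575 = -1642371)
(-358725 + 468886)/(f + 318851) = (-358725 + 468886)/(-1642371 + 318851) = 110161/(-1323520) = 110161*(-1/1323520) = -110161/1323520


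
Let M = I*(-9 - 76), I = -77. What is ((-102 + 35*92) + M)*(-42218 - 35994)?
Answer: -755762556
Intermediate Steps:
M = 6545 (M = -77*(-9 - 76) = -77*(-85) = 6545)
((-102 + 35*92) + M)*(-42218 - 35994) = ((-102 + 35*92) + 6545)*(-42218 - 35994) = ((-102 + 3220) + 6545)*(-78212) = (3118 + 6545)*(-78212) = 9663*(-78212) = -755762556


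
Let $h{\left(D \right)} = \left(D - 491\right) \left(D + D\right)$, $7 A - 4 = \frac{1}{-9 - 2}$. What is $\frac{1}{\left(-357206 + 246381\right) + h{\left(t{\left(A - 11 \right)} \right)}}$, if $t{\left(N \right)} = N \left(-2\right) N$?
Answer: $\frac{35153041}{6974220702919} \approx 5.0404 \cdot 10^{-6}$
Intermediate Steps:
$A = \frac{43}{77}$ ($A = \frac{4}{7} + \frac{1}{7 \left(-9 - 2\right)} = \frac{4}{7} + \frac{1}{7 \left(-11\right)} = \frac{4}{7} + \frac{1}{7} \left(- \frac{1}{11}\right) = \frac{4}{7} - \frac{1}{77} = \frac{43}{77} \approx 0.55844$)
$t{\left(N \right)} = - 2 N^{2}$ ($t{\left(N \right)} = - 2 N N = - 2 N^{2}$)
$h{\left(D \right)} = 2 D \left(-491 + D\right)$ ($h{\left(D \right)} = \left(-491 + D\right) 2 D = 2 D \left(-491 + D\right)$)
$\frac{1}{\left(-357206 + 246381\right) + h{\left(t{\left(A - 11 \right)} \right)}} = \frac{1}{\left(-357206 + 246381\right) + 2 \left(- 2 \left(\frac{43}{77} - 11\right)^{2}\right) \left(-491 - 2 \left(\frac{43}{77} - 11\right)^{2}\right)} = \frac{1}{-110825 + 2 \left(- 2 \left(\frac{43}{77} - 11\right)^{2}\right) \left(-491 - 2 \left(\frac{43}{77} - 11\right)^{2}\right)} = \frac{1}{-110825 + 2 \left(- 2 \left(- \frac{804}{77}\right)^{2}\right) \left(-491 - 2 \left(- \frac{804}{77}\right)^{2}\right)} = \frac{1}{-110825 + 2 \left(\left(-2\right) \frac{646416}{5929}\right) \left(-491 - \frac{1292832}{5929}\right)} = \frac{1}{-110825 + 2 \left(- \frac{1292832}{5929}\right) \left(-491 - \frac{1292832}{5929}\right)} = \frac{1}{-110825 + 2 \left(- \frac{1292832}{5929}\right) \left(- \frac{4203971}{5929}\right)} = \frac{1}{-110825 + \frac{10870056471744}{35153041}} = \frac{1}{\frac{6974220702919}{35153041}} = \frac{35153041}{6974220702919}$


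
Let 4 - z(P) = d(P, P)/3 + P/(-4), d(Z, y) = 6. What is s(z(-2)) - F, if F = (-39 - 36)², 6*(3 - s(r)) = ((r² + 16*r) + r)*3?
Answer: -45087/8 ≈ -5635.9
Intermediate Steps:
z(P) = 2 + P/4 (z(P) = 4 - (6/3 + P/(-4)) = 4 - (6*(⅓) + P*(-¼)) = 4 - (2 - P/4) = 4 + (-2 + P/4) = 2 + P/4)
s(r) = 3 - 17*r/2 - r²/2 (s(r) = 3 - ((r² + 16*r) + r)*3/6 = 3 - (r² + 17*r)*3/6 = 3 - (3*r² + 51*r)/6 = 3 + (-17*r/2 - r²/2) = 3 - 17*r/2 - r²/2)
F = 5625 (F = (-75)² = 5625)
s(z(-2)) - F = (3 - 17*(2 + (¼)*(-2))/2 - (2 + (¼)*(-2))²/2) - 1*5625 = (3 - 17*(2 - ½)/2 - (2 - ½)²/2) - 5625 = (3 - 17/2*3/2 - (3/2)²/2) - 5625 = (3 - 51/4 - ½*9/4) - 5625 = (3 - 51/4 - 9/8) - 5625 = -87/8 - 5625 = -45087/8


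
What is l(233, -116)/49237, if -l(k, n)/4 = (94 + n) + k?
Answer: -844/49237 ≈ -0.017142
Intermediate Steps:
l(k, n) = -376 - 4*k - 4*n (l(k, n) = -4*((94 + n) + k) = -4*(94 + k + n) = -376 - 4*k - 4*n)
l(233, -116)/49237 = (-376 - 4*233 - 4*(-116))/49237 = (-376 - 932 + 464)*(1/49237) = -844*1/49237 = -844/49237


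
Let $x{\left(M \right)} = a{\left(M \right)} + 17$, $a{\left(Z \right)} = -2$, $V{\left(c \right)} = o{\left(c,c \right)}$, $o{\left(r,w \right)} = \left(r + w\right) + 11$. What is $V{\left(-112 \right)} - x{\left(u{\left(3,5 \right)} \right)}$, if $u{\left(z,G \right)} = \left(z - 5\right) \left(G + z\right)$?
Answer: $-228$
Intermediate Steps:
$o{\left(r,w \right)} = 11 + r + w$
$V{\left(c \right)} = 11 + 2 c$ ($V{\left(c \right)} = 11 + c + c = 11 + 2 c$)
$u{\left(z,G \right)} = \left(-5 + z\right) \left(G + z\right)$
$x{\left(M \right)} = 15$ ($x{\left(M \right)} = -2 + 17 = 15$)
$V{\left(-112 \right)} - x{\left(u{\left(3,5 \right)} \right)} = \left(11 + 2 \left(-112\right)\right) - 15 = \left(11 - 224\right) - 15 = -213 - 15 = -228$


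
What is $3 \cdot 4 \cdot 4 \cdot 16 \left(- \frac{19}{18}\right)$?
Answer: $- \frac{2432}{3} \approx -810.67$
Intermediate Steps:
$3 \cdot 4 \cdot 4 \cdot 16 \left(- \frac{19}{18}\right) = 12 \cdot 4 \cdot 16 \left(\left(-19\right) \frac{1}{18}\right) = 48 \cdot 16 \left(- \frac{19}{18}\right) = 768 \left(- \frac{19}{18}\right) = - \frac{2432}{3}$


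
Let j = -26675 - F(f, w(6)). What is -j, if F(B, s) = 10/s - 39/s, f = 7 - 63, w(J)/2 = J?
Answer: 320071/12 ≈ 26673.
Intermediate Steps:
w(J) = 2*J
f = -56
F(B, s) = -29/s
j = -320071/12 (j = -26675 - (-29)/(2*6) = -26675 - (-29)/12 = -26675 - 1*(-29/12) = -26675 + 29/12 = -320071/12 ≈ -26673.)
-j = -1*(-320071/12) = 320071/12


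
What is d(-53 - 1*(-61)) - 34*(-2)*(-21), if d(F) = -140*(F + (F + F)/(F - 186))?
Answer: -225652/89 ≈ -2535.4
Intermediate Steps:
d(F) = -140*F - 280*F/(-186 + F) (d(F) = -140*(F + (2*F)/(-186 + F)) = -140*(F + 2*F/(-186 + F)) = -140*F - 280*F/(-186 + F))
d(-53 - 1*(-61)) - 34*(-2)*(-21) = 140*(-53 - 1*(-61))*(184 - (-53 - 1*(-61)))/(-186 + (-53 - 1*(-61))) - 34*(-2)*(-21) = 140*(-53 + 61)*(184 - (-53 + 61))/(-186 + (-53 + 61)) - (-68)*(-21) = 140*8*(184 - 1*8)/(-186 + 8) - 1*1428 = 140*8*(184 - 8)/(-178) - 1428 = 140*8*(-1/178)*176 - 1428 = -98560/89 - 1428 = -225652/89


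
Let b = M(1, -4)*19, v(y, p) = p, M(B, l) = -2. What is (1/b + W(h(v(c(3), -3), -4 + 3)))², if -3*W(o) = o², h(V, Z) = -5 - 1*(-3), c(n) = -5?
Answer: 24025/12996 ≈ 1.8486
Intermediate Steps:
h(V, Z) = -2 (h(V, Z) = -5 + 3 = -2)
b = -38 (b = -2*19 = -38)
W(o) = -o²/3
(1/b + W(h(v(c(3), -3), -4 + 3)))² = (1/(-38) - ⅓*(-2)²)² = (-1/38 - ⅓*4)² = (-1/38 - 4/3)² = (-155/114)² = 24025/12996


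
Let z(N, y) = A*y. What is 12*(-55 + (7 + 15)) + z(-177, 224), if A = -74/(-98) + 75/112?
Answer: -538/7 ≈ -76.857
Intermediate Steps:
A = 1117/784 (A = -74*(-1/98) + 75*(1/112) = 37/49 + 75/112 = 1117/784 ≈ 1.4247)
z(N, y) = 1117*y/784
12*(-55 + (7 + 15)) + z(-177, 224) = 12*(-55 + (7 + 15)) + (1117/784)*224 = 12*(-55 + 22) + 2234/7 = 12*(-33) + 2234/7 = -396 + 2234/7 = -538/7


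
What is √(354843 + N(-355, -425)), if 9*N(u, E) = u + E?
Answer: √3192807/3 ≈ 595.61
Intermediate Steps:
N(u, E) = E/9 + u/9 (N(u, E) = (u + E)/9 = (E + u)/9 = E/9 + u/9)
√(354843 + N(-355, -425)) = √(354843 + ((⅑)*(-425) + (⅑)*(-355))) = √(354843 + (-425/9 - 355/9)) = √(354843 - 260/3) = √(1064269/3) = √3192807/3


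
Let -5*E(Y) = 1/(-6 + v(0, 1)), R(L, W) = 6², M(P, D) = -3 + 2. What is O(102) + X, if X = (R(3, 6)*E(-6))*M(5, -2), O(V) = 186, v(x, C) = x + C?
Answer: 4614/25 ≈ 184.56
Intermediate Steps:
v(x, C) = C + x
M(P, D) = -1
R(L, W) = 36
E(Y) = 1/25 (E(Y) = -1/(5*(-6 + (1 + 0))) = -1/(5*(-6 + 1)) = -⅕/(-5) = -⅕*(-⅕) = 1/25)
X = -36/25 (X = (36*(1/25))*(-1) = (36/25)*(-1) = -36/25 ≈ -1.4400)
O(102) + X = 186 - 36/25 = 4614/25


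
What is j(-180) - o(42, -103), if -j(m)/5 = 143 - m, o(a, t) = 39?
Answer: -1654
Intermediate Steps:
j(m) = -715 + 5*m (j(m) = -5*(143 - m) = -715 + 5*m)
j(-180) - o(42, -103) = (-715 + 5*(-180)) - 1*39 = (-715 - 900) - 39 = -1615 - 39 = -1654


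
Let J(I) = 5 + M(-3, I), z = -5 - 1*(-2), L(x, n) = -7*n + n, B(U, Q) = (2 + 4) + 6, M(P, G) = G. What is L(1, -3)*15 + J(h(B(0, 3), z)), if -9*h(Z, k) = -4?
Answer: 2479/9 ≈ 275.44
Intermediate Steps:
B(U, Q) = 12 (B(U, Q) = 6 + 6 = 12)
L(x, n) = -6*n
z = -3 (z = -5 + 2 = -3)
h(Z, k) = 4/9 (h(Z, k) = -⅑*(-4) = 4/9)
J(I) = 5 + I
L(1, -3)*15 + J(h(B(0, 3), z)) = -6*(-3)*15 + (5 + 4/9) = 18*15 + 49/9 = 270 + 49/9 = 2479/9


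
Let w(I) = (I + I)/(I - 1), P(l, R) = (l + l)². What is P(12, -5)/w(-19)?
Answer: 5760/19 ≈ 303.16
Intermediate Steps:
P(l, R) = 4*l² (P(l, R) = (2*l)² = 4*l²)
w(I) = 2*I/(-1 + I) (w(I) = (2*I)/(-1 + I) = 2*I/(-1 + I))
P(12, -5)/w(-19) = (4*12²)/((2*(-19)/(-1 - 19))) = (4*144)/((2*(-19)/(-20))) = 576/((2*(-19)*(-1/20))) = 576/(19/10) = 576*(10/19) = 5760/19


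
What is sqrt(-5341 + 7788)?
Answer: sqrt(2447) ≈ 49.467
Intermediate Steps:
sqrt(-5341 + 7788) = sqrt(2447)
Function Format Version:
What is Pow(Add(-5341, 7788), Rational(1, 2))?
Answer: Pow(2447, Rational(1, 2)) ≈ 49.467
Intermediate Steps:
Pow(Add(-5341, 7788), Rational(1, 2)) = Pow(2447, Rational(1, 2))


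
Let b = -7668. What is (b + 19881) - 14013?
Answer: -1800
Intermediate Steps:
(b + 19881) - 14013 = (-7668 + 19881) - 14013 = 12213 - 14013 = -1800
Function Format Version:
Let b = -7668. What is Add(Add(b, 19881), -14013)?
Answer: -1800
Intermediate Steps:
Add(Add(b, 19881), -14013) = Add(Add(-7668, 19881), -14013) = Add(12213, -14013) = -1800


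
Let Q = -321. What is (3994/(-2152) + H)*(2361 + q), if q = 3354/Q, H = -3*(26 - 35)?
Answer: 6804575995/115132 ≈ 59102.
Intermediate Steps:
H = 27 (H = -3*(-9) = 27)
q = -1118/107 (q = 3354/(-321) = 3354*(-1/321) = -1118/107 ≈ -10.449)
(3994/(-2152) + H)*(2361 + q) = (3994/(-2152) + 27)*(2361 - 1118/107) = (3994*(-1/2152) + 27)*(251509/107) = (-1997/1076 + 27)*(251509/107) = (27055/1076)*(251509/107) = 6804575995/115132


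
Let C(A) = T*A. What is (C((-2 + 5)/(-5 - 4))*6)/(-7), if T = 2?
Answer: 4/7 ≈ 0.57143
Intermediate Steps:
C(A) = 2*A
(C((-2 + 5)/(-5 - 4))*6)/(-7) = ((2*((-2 + 5)/(-5 - 4)))*6)/(-7) = ((2*(3/(-9)))*6)*(-⅐) = ((2*(3*(-⅑)))*6)*(-⅐) = ((2*(-⅓))*6)*(-⅐) = -⅔*6*(-⅐) = -4*(-⅐) = 4/7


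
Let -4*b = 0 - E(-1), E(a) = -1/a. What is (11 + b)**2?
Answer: 2025/16 ≈ 126.56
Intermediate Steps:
b = 1/4 (b = -(0 - (-1)/(-1))/4 = -(0 - (-1)*(-1))/4 = -(0 - 1*1)/4 = -(0 - 1)/4 = -1/4*(-1) = 1/4 ≈ 0.25000)
(11 + b)**2 = (11 + 1/4)**2 = (45/4)**2 = 2025/16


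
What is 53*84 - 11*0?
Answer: 4452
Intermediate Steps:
53*84 - 11*0 = 4452 + 0 = 4452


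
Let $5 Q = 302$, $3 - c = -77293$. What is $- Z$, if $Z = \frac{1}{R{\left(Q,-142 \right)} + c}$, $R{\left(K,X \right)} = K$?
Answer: $- \frac{5}{386782} \approx -1.2927 \cdot 10^{-5}$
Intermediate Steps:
$c = 77296$ ($c = 3 - -77293 = 3 + 77293 = 77296$)
$Q = \frac{302}{5}$ ($Q = \frac{1}{5} \cdot 302 = \frac{302}{5} \approx 60.4$)
$Z = \frac{5}{386782}$ ($Z = \frac{1}{\frac{302}{5} + 77296} = \frac{1}{\frac{386782}{5}} = \frac{5}{386782} \approx 1.2927 \cdot 10^{-5}$)
$- Z = \left(-1\right) \frac{5}{386782} = - \frac{5}{386782}$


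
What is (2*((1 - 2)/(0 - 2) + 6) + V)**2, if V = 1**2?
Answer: 196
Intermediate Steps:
V = 1
(2*((1 - 2)/(0 - 2) + 6) + V)**2 = (2*((1 - 2)/(0 - 2) + 6) + 1)**2 = (2*(-1/(-2) + 6) + 1)**2 = (2*(-1*(-1/2) + 6) + 1)**2 = (2*(1/2 + 6) + 1)**2 = (2*(13/2) + 1)**2 = (13 + 1)**2 = 14**2 = 196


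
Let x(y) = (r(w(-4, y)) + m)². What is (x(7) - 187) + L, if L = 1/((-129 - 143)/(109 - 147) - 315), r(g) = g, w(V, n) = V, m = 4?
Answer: -1093782/5849 ≈ -187.00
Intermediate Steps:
x(y) = 0 (x(y) = (-4 + 4)² = 0² = 0)
L = -19/5849 (L = 1/(-272/(-38) - 315) = 1/(-272*(-1/38) - 315) = 1/(136/19 - 315) = 1/(-5849/19) = -19/5849 ≈ -0.0032484)
(x(7) - 187) + L = (0 - 187) - 19/5849 = -187 - 19/5849 = -1093782/5849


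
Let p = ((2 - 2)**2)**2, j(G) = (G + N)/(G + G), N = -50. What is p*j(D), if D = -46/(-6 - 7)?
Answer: 0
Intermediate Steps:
D = 46/13 (D = -46/(-13) = -46*(-1/13) = 46/13 ≈ 3.5385)
j(G) = (-50 + G)/(2*G) (j(G) = (G - 50)/(G + G) = (-50 + G)/((2*G)) = (-50 + G)*(1/(2*G)) = (-50 + G)/(2*G))
p = 0 (p = (0**2)**2 = 0**2 = 0)
p*j(D) = 0*((-50 + 46/13)/(2*(46/13))) = 0*((1/2)*(13/46)*(-604/13)) = 0*(-151/23) = 0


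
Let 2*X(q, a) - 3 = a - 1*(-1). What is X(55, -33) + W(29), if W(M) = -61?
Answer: -151/2 ≈ -75.500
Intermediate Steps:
X(q, a) = 2 + a/2 (X(q, a) = 3/2 + (a - 1*(-1))/2 = 3/2 + (a + 1)/2 = 3/2 + (1 + a)/2 = 3/2 + (½ + a/2) = 2 + a/2)
X(55, -33) + W(29) = (2 + (½)*(-33)) - 61 = (2 - 33/2) - 61 = -29/2 - 61 = -151/2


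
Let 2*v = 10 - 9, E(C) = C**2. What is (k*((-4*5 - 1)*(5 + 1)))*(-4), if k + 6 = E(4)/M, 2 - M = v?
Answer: 2352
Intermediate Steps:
v = 1/2 (v = (10 - 9)/2 = (1/2)*1 = 1/2 ≈ 0.50000)
M = 3/2 (M = 2 - 1*1/2 = 2 - 1/2 = 3/2 ≈ 1.5000)
k = 14/3 (k = -6 + 4**2/(3/2) = -6 + 16*(2/3) = -6 + 32/3 = 14/3 ≈ 4.6667)
(k*((-4*5 - 1)*(5 + 1)))*(-4) = (14*((-4*5 - 1)*(5 + 1))/3)*(-4) = (14*((-20 - 1)*6)/3)*(-4) = (14*(-21*6)/3)*(-4) = ((14/3)*(-126))*(-4) = -588*(-4) = 2352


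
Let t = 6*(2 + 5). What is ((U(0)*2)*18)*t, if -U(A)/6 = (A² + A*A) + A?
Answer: 0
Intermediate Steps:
t = 42 (t = 6*7 = 42)
U(A) = -12*A² - 6*A (U(A) = -6*((A² + A*A) + A) = -6*((A² + A²) + A) = -6*(2*A² + A) = -6*(A + 2*A²) = -12*A² - 6*A)
((U(0)*2)*18)*t = ((-6*0*(1 + 2*0)*2)*18)*42 = ((-6*0*(1 + 0)*2)*18)*42 = ((-6*0*1*2)*18)*42 = ((0*2)*18)*42 = (0*18)*42 = 0*42 = 0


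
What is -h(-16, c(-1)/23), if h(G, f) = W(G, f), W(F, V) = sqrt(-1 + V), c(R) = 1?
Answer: -I*sqrt(506)/23 ≈ -0.97802*I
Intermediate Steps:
h(G, f) = sqrt(-1 + f)
-h(-16, c(-1)/23) = -sqrt(-1 + 1/23) = -sqrt(-22/23) = -I*sqrt(506)/23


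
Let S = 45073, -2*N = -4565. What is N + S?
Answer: 94711/2 ≈ 47356.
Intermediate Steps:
N = 4565/2 (N = -½*(-4565) = 4565/2 ≈ 2282.5)
N + S = 4565/2 + 45073 = 94711/2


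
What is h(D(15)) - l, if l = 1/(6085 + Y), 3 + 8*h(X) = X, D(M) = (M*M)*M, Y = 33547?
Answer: 16704887/39632 ≈ 421.50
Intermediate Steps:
D(M) = M**3 (D(M) = M**2*M = M**3)
h(X) = -3/8 + X/8
l = 1/39632 (l = 1/(6085 + 33547) = 1/39632 ≈ 2.5232e-5)
h(D(15)) - l = (-3/8 + (1/8)*15**3) - 1*1/39632 = (-3/8 + (1/8)*3375) - 1/39632 = (-3/8 + 3375/8) - 1/39632 = 843/2 - 1/39632 = 16704887/39632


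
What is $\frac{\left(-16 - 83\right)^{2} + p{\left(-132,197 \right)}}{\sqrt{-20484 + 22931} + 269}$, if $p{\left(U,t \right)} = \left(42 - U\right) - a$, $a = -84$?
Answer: $\frac{2705871}{69914} - \frac{10059 \sqrt{2447}}{69914} \approx 31.586$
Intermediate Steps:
$p{\left(U,t \right)} = 126 - U$ ($p{\left(U,t \right)} = \left(42 - U\right) - -84 = \left(42 - U\right) + 84 = 126 - U$)
$\frac{\left(-16 - 83\right)^{2} + p{\left(-132,197 \right)}}{\sqrt{-20484 + 22931} + 269} = \frac{\left(-16 - 83\right)^{2} + \left(126 - -132\right)}{\sqrt{-20484 + 22931} + 269} = \frac{\left(-99\right)^{2} + \left(126 + 132\right)}{\sqrt{2447} + 269} = \frac{9801 + 258}{269 + \sqrt{2447}} = \frac{10059}{269 + \sqrt{2447}}$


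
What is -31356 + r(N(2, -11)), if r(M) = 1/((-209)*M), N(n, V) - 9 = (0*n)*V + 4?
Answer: -85194253/2717 ≈ -31356.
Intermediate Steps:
N(n, V) = 13 (N(n, V) = 9 + ((0*n)*V + 4) = 9 + (0*V + 4) = 9 + (0 + 4) = 9 + 4 = 13)
r(M) = -1/(209*M)
-31356 + r(N(2, -11)) = -31356 - 1/209/13 = -31356 - 1/209*1/13 = -31356 - 1/2717 = -85194253/2717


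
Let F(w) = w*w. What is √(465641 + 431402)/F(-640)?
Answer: 7*√18307/409600 ≈ 0.0023123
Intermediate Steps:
F(w) = w²
√(465641 + 431402)/F(-640) = √(465641 + 431402)/((-640)²) = √897043/409600 = (7*√18307)*(1/409600) = 7*√18307/409600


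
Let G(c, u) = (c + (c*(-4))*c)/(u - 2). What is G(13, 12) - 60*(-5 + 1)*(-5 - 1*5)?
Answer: -24663/10 ≈ -2466.3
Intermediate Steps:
G(c, u) = (c - 4*c**2)/(-2 + u) (G(c, u) = (c + (-4*c)*c)/(-2 + u) = (c - 4*c**2)/(-2 + u))
G(13, 12) - 60*(-5 + 1)*(-5 - 1*5) = 13*(1 - 4*13)/(-2 + 12) - 60*(-5 + 1)*(-5 - 1*5) = 13*(1 - 52)/10 - (-240)*(-5 - 5) = 13*(1/10)*(-51) - (-240)*(-10) = -663/10 - 60*40 = -663/10 - 2400 = -24663/10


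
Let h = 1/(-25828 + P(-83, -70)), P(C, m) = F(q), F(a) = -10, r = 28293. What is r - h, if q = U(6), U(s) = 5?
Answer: 731034535/25838 ≈ 28293.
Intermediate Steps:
q = 5
P(C, m) = -10
h = -1/25838 (h = 1/(-25828 - 10) = 1/(-25838) = -1/25838 ≈ -3.8703e-5)
r - h = 28293 - 1*(-1/25838) = 28293 + 1/25838 = 731034535/25838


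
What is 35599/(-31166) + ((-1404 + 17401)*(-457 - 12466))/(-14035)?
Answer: 6442423581381/437414810 ≈ 14728.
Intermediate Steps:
35599/(-31166) + ((-1404 + 17401)*(-457 - 12466))/(-14035) = 35599*(-1/31166) + (15997*(-12923))*(-1/14035) = -35599/31166 - 206729231*(-1/14035) = -35599/31166 + 206729231/14035 = 6442423581381/437414810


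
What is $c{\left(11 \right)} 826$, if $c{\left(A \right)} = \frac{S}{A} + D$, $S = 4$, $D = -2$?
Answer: $- \frac{14868}{11} \approx -1351.6$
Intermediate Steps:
$c{\left(A \right)} = -2 + \frac{4}{A}$ ($c{\left(A \right)} = \frac{1}{A} 4 - 2 = \frac{4}{A} - 2 = -2 + \frac{4}{A}$)
$c{\left(11 \right)} 826 = \left(-2 + \frac{4}{11}\right) 826 = \left(- \frac{18}{11}\right) 826 = - \frac{14868}{11}$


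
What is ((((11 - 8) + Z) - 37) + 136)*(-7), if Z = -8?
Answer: -658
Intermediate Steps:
((((11 - 8) + Z) - 37) + 136)*(-7) = ((((11 - 8) - 8) - 37) + 136)*(-7) = (((3 - 8) - 37) + 136)*(-7) = ((-5 - 37) + 136)*(-7) = (-42 + 136)*(-7) = 94*(-7) = -658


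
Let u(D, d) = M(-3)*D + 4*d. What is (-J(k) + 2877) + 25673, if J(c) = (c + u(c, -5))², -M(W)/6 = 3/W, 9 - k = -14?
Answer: 8669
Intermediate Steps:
k = 23 (k = 9 - 1*(-14) = 9 + 14 = 23)
M(W) = -18/W
u(D, d) = 4*d + 6*D (u(D, d) = (-18/(-3))*D + 4*d = (-18*(-⅓))*D + 4*d = 6*D + 4*d = 4*d + 6*D)
J(c) = (-20 + 7*c)² (J(c) = (c + (4*(-5) + 6*c))² = (c + (-20 + 6*c))² = (-20 + 7*c)²)
(-J(k) + 2877) + 25673 = (-(-20 + 7*23)² + 2877) + 25673 = (-(-20 + 161)² + 2877) + 25673 = (-1*141² + 2877) + 25673 = (-1*19881 + 2877) + 25673 = (-19881 + 2877) + 25673 = -17004 + 25673 = 8669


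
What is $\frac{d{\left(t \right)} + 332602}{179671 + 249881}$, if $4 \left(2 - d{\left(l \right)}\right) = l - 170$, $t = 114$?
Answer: $\frac{166309}{214776} \approx 0.77434$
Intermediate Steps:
$d{\left(l \right)} = \frac{89}{2} - \frac{l}{4}$ ($d{\left(l \right)} = 2 - \frac{l - 170}{4} = 2 - \frac{-170 + l}{4} = 2 - \left(- \frac{85}{2} + \frac{l}{4}\right) = \frac{89}{2} - \frac{l}{4}$)
$\frac{d{\left(t \right)} + 332602}{179671 + 249881} = \frac{\left(\frac{89}{2} - \frac{57}{2}\right) + 332602}{179671 + 249881} = \frac{\left(\frac{89}{2} - \frac{57}{2}\right) + 332602}{429552} = \left(16 + 332602\right) \frac{1}{429552} = 332618 \cdot \frac{1}{429552} = \frac{166309}{214776}$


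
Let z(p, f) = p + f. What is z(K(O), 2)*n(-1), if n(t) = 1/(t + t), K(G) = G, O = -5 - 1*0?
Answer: 3/2 ≈ 1.5000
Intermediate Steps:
O = -5 (O = -5 + 0 = -5)
z(p, f) = f + p
n(t) = 1/(2*t)
z(K(O), 2)*n(-1) = (2 - 5)*((½)/(-1)) = -3*(-1)/2 = -3*(-½) = 3/2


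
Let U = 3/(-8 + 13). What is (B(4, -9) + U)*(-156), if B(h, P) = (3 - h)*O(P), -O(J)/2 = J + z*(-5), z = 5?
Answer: 52572/5 ≈ 10514.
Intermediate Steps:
O(J) = 50 - 2*J (O(J) = -2*(J + 5*(-5)) = -2*(J - 25) = -2*(-25 + J) = 50 - 2*J)
B(h, P) = (3 - h)*(50 - 2*P)
U = ⅗ (U = 3/5 = 3*(⅕) = ⅗ ≈ 0.60000)
(B(4, -9) + U)*(-156) = (2*(-25 - 9)*(-3 + 4) + ⅗)*(-156) = (2*(-34)*1 + ⅗)*(-156) = (-68 + ⅗)*(-156) = -337/5*(-156) = 52572/5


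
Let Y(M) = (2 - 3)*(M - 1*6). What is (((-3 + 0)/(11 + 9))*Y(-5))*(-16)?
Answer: 132/5 ≈ 26.400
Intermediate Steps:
Y(M) = 6 - M (Y(M) = -(M - 6) = -(-6 + M) = 6 - M)
(((-3 + 0)/(11 + 9))*Y(-5))*(-16) = (((-3 + 0)/(11 + 9))*(6 - 1*(-5)))*(-16) = ((-3/20)*(6 + 5))*(-16) = (-3*1/20*11)*(-16) = -3/20*11*(-16) = -33/20*(-16) = 132/5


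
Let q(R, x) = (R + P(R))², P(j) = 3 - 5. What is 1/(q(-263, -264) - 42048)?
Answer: 1/28177 ≈ 3.5490e-5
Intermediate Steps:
P(j) = -2
q(R, x) = (-2 + R)² (q(R, x) = (R - 2)² = (-2 + R)²)
1/(q(-263, -264) - 42048) = 1/((-2 - 263)² - 42048) = 1/((-265)² - 42048) = 1/(70225 - 42048) = 1/28177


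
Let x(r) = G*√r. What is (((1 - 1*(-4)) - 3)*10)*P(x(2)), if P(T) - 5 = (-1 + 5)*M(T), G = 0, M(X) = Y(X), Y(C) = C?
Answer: 100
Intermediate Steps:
M(X) = X
x(r) = 0 (x(r) = 0*√r = 0)
P(T) = 5 + 4*T (P(T) = 5 + (-1 + 5)*T = 5 + 4*T)
(((1 - 1*(-4)) - 3)*10)*P(x(2)) = (((1 - 1*(-4)) - 3)*10)*(5 + 4*0) = (((1 + 4) - 3)*10)*(5 + 0) = ((5 - 3)*10)*5 = (2*10)*5 = 20*5 = 100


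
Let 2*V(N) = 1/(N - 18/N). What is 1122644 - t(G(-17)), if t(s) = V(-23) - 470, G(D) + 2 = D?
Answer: 1147822531/1022 ≈ 1.1231e+6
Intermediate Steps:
G(D) = -2 + D
V(N) = 1/(2*(N - 18/N))
t(s) = -480363/1022 (t(s) = (1/2)*(-23)/(-18 + (-23)**2) - 470 = (1/2)*(-23)/(-18 + 529) - 470 = (1/2)*(-23)/511 - 470 = (1/2)*(-23)*(1/511) - 470 = -23/1022 - 470 = -480363/1022)
1122644 - t(G(-17)) = 1122644 - 1*(-480363/1022) = 1122644 + 480363/1022 = 1147822531/1022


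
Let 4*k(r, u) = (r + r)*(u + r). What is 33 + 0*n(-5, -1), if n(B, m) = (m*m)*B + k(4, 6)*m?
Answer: 33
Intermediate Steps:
k(r, u) = r*(r + u)/2 (k(r, u) = ((r + r)*(u + r))/4 = ((2*r)*(r + u))/4 = (2*r*(r + u))/4 = r*(r + u)/2)
n(B, m) = 20*m + B*m² (n(B, m) = (m*m)*B + ((½)*4*(4 + 6))*m = m²*B + ((½)*4*10)*m = B*m² + 20*m = 20*m + B*m²)
33 + 0*n(-5, -1) = 33 + 0*(-(20 - 5*(-1))) = 33 + 0*(-(20 + 5)) = 33 + 0*(-1*25) = 33 + 0*(-25) = 33 + 0 = 33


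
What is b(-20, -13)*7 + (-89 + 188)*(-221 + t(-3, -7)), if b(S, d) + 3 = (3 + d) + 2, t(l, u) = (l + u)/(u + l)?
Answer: -21857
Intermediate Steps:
t(l, u) = 1 (t(l, u) = (l + u)/(l + u) = 1)
b(S, d) = 2 + d (b(S, d) = -3 + ((3 + d) + 2) = -3 + (5 + d) = 2 + d)
b(-20, -13)*7 + (-89 + 188)*(-221 + t(-3, -7)) = (2 - 13)*7 + (-89 + 188)*(-221 + 1) = -11*7 + 99*(-220) = -77 - 21780 = -21857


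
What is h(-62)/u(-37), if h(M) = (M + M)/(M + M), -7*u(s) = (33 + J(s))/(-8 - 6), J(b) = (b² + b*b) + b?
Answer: 49/1367 ≈ 0.035845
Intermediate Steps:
J(b) = b + 2*b² (J(b) = (b² + b²) + b = 2*b² + b = b + 2*b²)
u(s) = 33/98 + s*(1 + 2*s)/98 (u(s) = -(33 + s*(1 + 2*s))/(7*(-8 - 6)) = -(33 + s*(1 + 2*s))/(7*(-14)) = -(33 + s*(1 + 2*s))*(-1)/(7*14) = -(-33/14 - s*(1 + 2*s)/14)/7 = 33/98 + s*(1 + 2*s)/98)
h(M) = 1 (h(M) = (2*M)/((2*M)) = (2*M)*(1/(2*M)) = 1)
h(-62)/u(-37) = 1/(33/98 + (1/98)*(-37)*(1 + 2*(-37))) = 1/(33/98 + (1/98)*(-37)*(1 - 74)) = 1/(33/98 + (1/98)*(-37)*(-73)) = 1/(33/98 + 2701/98) = 1/(1367/49) = 1*(49/1367) = 49/1367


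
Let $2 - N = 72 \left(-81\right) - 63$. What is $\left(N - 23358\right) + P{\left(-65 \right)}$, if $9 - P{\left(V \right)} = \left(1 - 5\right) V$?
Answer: $-17712$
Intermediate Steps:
$N = 5897$ ($N = 2 - \left(72 \left(-81\right) - 63\right) = 2 - \left(-5832 - 63\right) = 2 - -5895 = 2 + 5895 = 5897$)
$P{\left(V \right)} = 9 + 4 V$ ($P{\left(V \right)} = 9 - \left(1 - 5\right) V = 9 - - 4 V = 9 + 4 V$)
$\left(N - 23358\right) + P{\left(-65 \right)} = \left(5897 - 23358\right) + \left(9 + 4 \left(-65\right)\right) = -17461 + \left(9 - 260\right) = -17461 - 251 = -17712$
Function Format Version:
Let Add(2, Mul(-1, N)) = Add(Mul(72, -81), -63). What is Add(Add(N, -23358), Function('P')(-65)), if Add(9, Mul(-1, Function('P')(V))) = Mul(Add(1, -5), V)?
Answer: -17712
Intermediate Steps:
N = 5897 (N = Add(2, Mul(-1, Add(Mul(72, -81), -63))) = Add(2, Mul(-1, Add(-5832, -63))) = Add(2, Mul(-1, -5895)) = Add(2, 5895) = 5897)
Function('P')(V) = Add(9, Mul(4, V)) (Function('P')(V) = Add(9, Mul(-1, Mul(Add(1, -5), V))) = Add(9, Mul(-1, Mul(-4, V))) = Add(9, Mul(4, V)))
Add(Add(N, -23358), Function('P')(-65)) = Add(Add(5897, -23358), Add(9, Mul(4, -65))) = Add(-17461, Add(9, -260)) = Add(-17461, -251) = -17712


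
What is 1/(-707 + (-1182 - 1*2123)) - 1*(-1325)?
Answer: 5315899/4012 ≈ 1325.0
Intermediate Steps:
1/(-707 + (-1182 - 1*2123)) - 1*(-1325) = 1/(-707 + (-1182 - 2123)) + 1325 = 1/(-707 - 3305) + 1325 = 1/(-4012) + 1325 = -1/4012 + 1325 = 5315899/4012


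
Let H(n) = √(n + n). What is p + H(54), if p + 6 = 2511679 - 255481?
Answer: 2256192 + 6*√3 ≈ 2.2562e+6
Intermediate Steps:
H(n) = √2*√n (H(n) = √(2*n) = √2*√n)
p = 2256192 (p = -6 + (2511679 - 255481) = -6 + 2256198 = 2256192)
p + H(54) = 2256192 + √2*√54 = 2256192 + √2*(3*√6) = 2256192 + 6*√3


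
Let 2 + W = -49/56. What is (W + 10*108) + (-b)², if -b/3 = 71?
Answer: 371569/8 ≈ 46446.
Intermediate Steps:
b = -213 (b = -3*71 = -213)
W = -23/8 (W = -2 - 49/56 = -2 - 49*1/56 = -2 - 7/8 = -23/8 ≈ -2.8750)
(W + 10*108) + (-b)² = (-23/8 + 10*108) + (-1*(-213))² = (-23/8 + 1080) + 213² = 8617/8 + 45369 = 371569/8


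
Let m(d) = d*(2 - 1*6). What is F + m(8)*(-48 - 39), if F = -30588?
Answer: -27804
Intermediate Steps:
m(d) = -4*d (m(d) = d*(2 - 6) = d*(-4) = -4*d)
F + m(8)*(-48 - 39) = -30588 + (-4*8)*(-48 - 39) = -30588 - 32*(-87) = -30588 + 2784 = -27804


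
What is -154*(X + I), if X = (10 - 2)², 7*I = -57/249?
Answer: -817630/83 ≈ -9851.0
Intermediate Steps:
I = -19/581 (I = (-57/249)/7 = (-57*1/249)/7 = (⅐)*(-19/83) = -19/581 ≈ -0.032702)
X = 64 (X = 8² = 64)
-154*(X + I) = -154*(64 - 19/581) = -154*37165/581 = -817630/83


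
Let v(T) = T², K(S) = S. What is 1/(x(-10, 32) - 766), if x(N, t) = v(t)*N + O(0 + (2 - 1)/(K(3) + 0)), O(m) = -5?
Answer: -1/11011 ≈ -9.0818e-5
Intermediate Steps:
x(N, t) = -5 + N*t² (x(N, t) = t²*N - 5 = N*t² - 5 = -5 + N*t²)
1/(x(-10, 32) - 766) = 1/((-5 - 10*32²) - 766) = 1/((-5 - 10*1024) - 766) = 1/((-5 - 10240) - 766) = 1/(-10245 - 766) = 1/(-11011) = -1/11011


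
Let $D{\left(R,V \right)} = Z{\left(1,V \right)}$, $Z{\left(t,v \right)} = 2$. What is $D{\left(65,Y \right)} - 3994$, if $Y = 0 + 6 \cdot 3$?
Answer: $-3992$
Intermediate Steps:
$Y = 18$ ($Y = 0 + 18 = 18$)
$D{\left(R,V \right)} = 2$
$D{\left(65,Y \right)} - 3994 = 2 - 3994 = -3992$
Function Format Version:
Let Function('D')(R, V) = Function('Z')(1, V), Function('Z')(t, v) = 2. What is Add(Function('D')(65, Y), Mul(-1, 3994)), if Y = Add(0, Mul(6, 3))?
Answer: -3992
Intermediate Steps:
Y = 18 (Y = Add(0, 18) = 18)
Function('D')(R, V) = 2
Add(Function('D')(65, Y), Mul(-1, 3994)) = Add(2, Mul(-1, 3994)) = Add(2, -3994) = -3992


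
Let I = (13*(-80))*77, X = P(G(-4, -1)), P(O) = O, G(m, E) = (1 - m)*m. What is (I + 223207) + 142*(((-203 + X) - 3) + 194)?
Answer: 138583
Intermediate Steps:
G(m, E) = m*(1 - m)
X = -20 (X = -4*(1 - 1*(-4)) = -4*(1 + 4) = -4*5 = -20)
I = -80080 (I = -1040*77 = -80080)
(I + 223207) + 142*(((-203 + X) - 3) + 194) = (-80080 + 223207) + 142*(((-203 - 20) - 3) + 194) = 143127 + 142*((-223 - 3) + 194) = 143127 + 142*(-226 + 194) = 143127 + 142*(-32) = 143127 - 4544 = 138583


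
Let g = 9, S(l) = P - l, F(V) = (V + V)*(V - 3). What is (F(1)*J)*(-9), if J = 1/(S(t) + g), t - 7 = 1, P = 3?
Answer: 9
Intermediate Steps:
F(V) = 2*V*(-3 + V) (F(V) = (2*V)*(-3 + V) = 2*V*(-3 + V))
t = 8 (t = 7 + 1 = 8)
S(l) = 3 - l
J = 1/4 (J = 1/((3 - 1*8) + 9) = 1/((3 - 8) + 9) = 1/(-5 + 9) = 1/4 ≈ 0.25000)
(F(1)*J)*(-9) = ((2*1*(-3 + 1))*(1/4))*(-9) = ((2*1*(-2))*(1/4))*(-9) = -4*1/4*(-9) = -1*(-9) = 9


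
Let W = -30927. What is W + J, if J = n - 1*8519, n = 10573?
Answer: -28873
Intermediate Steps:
J = 2054 (J = 10573 - 1*8519 = 10573 - 8519 = 2054)
W + J = -30927 + 2054 = -28873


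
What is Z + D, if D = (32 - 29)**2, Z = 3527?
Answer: 3536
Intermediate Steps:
D = 9 (D = 3**2 = 9)
Z + D = 3527 + 9 = 3536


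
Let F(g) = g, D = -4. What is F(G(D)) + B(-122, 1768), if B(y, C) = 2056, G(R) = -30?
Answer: 2026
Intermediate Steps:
F(G(D)) + B(-122, 1768) = -30 + 2056 = 2026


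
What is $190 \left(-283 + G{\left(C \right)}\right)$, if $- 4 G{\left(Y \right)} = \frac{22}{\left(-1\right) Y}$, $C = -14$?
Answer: $- \frac{753825}{14} \approx -53845.0$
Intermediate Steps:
$G{\left(Y \right)} = \frac{11}{2 Y}$ ($G{\left(Y \right)} = - \frac{22 \frac{1}{\left(-1\right) Y}}{4} = - \frac{22 \left(- \frac{1}{Y}\right)}{4} = - \frac{\left(-22\right) \frac{1}{Y}}{4} = \frac{11}{2 Y}$)
$190 \left(-283 + G{\left(C \right)}\right) = 190 \left(-283 + \frac{11}{2 \left(-14\right)}\right) = 190 \left(-283 + \frac{11}{2} \left(- \frac{1}{14}\right)\right) = 190 \left(-283 - \frac{11}{28}\right) = 190 \left(- \frac{7935}{28}\right) = - \frac{753825}{14}$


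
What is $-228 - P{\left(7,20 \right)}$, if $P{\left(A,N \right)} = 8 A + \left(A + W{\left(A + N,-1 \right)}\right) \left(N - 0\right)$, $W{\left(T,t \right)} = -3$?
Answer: $-364$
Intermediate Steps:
$P{\left(A,N \right)} = 8 A + N \left(-3 + A\right)$ ($P{\left(A,N \right)} = 8 A + \left(A - 3\right) \left(N - 0\right) = 8 A + \left(-3 + A\right) \left(N + \left(-4 + 4\right)\right) = 8 A + \left(-3 + A\right) \left(N + 0\right) = 8 A + \left(-3 + A\right) N = 8 A + N \left(-3 + A\right)$)
$-228 - P{\left(7,20 \right)} = -228 - \left(\left(-3\right) 20 + 8 \cdot 7 + 7 \cdot 20\right) = -228 - \left(-60 + 56 + 140\right) = -228 - 136 = -364$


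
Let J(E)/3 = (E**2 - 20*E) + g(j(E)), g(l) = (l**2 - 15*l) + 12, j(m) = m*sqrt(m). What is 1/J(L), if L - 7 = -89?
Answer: -67874/110611638699 - 205*I*sqrt(82)/147482184932 ≈ -6.1362e-7 - 1.2587e-8*I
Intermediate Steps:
L = -82 (L = 7 - 89 = -82)
j(m) = m**(3/2)
g(l) = 12 + l**2 - 15*l
J(E) = 36 - 60*E - 45*E**(3/2) + 3*E**2 + 3*E**3 (J(E) = 3*((E**2 - 20*E) + (12 + (E**(3/2))**2 - 15*E**(3/2))) = 3*((E**2 - 20*E) + (12 + E**3 - 15*E**(3/2))) = 3*(12 + E**2 + E**3 - 20*E - 15*E**(3/2)) = 36 - 60*E - 45*E**(3/2) + 3*E**2 + 3*E**3)
1/J(L) = 1/(36 - 60*(-82) - (-3690)*I*sqrt(82) + 3*(-82)**2 + 3*(-82)**3) = 1/(36 + 4920 - (-3690)*I*sqrt(82) + 3*6724 + 3*(-551368)) = 1/(36 + 4920 + 3690*I*sqrt(82) + 20172 - 1654104) = 1/(-1628976 + 3690*I*sqrt(82))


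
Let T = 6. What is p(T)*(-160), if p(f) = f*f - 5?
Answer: -4960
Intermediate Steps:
p(f) = -5 + f**2 (p(f) = f**2 - 5 = -5 + f**2)
p(T)*(-160) = (-5 + 6**2)*(-160) = (-5 + 36)*(-160) = 31*(-160) = -4960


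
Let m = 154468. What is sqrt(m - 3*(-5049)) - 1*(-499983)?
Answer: 499983 + sqrt(169615) ≈ 5.0040e+5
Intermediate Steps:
sqrt(m - 3*(-5049)) - 1*(-499983) = sqrt(154468 - 3*(-5049)) - 1*(-499983) = sqrt(154468 + 15147) + 499983 = sqrt(169615) + 499983 = 499983 + sqrt(169615)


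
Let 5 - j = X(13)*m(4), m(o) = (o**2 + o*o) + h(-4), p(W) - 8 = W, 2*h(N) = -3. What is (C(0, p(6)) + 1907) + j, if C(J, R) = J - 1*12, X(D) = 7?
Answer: 3373/2 ≈ 1686.5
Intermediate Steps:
h(N) = -3/2 (h(N) = (1/2)*(-3) = -3/2)
p(W) = 8 + W
C(J, R) = -12 + J (C(J, R) = J - 12 = -12 + J)
m(o) = -3/2 + 2*o**2 (m(o) = (o**2 + o*o) - 3/2 = (o**2 + o**2) - 3/2 = 2*o**2 - 3/2 = -3/2 + 2*o**2)
j = -417/2 (j = 5 - 7*(-3/2 + 2*4**2) = 5 - 7*(-3/2 + 2*16) = 5 - 7*(-3/2 + 32) = 5 - 7*61/2 = 5 - 1*427/2 = 5 - 427/2 = -417/2 ≈ -208.50)
(C(0, p(6)) + 1907) + j = ((-12 + 0) + 1907) - 417/2 = (-12 + 1907) - 417/2 = 1895 - 417/2 = 3373/2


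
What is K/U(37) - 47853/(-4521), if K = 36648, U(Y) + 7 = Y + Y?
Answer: 56297253/100969 ≈ 557.57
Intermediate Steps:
U(Y) = -7 + 2*Y (U(Y) = -7 + (Y + Y) = -7 + 2*Y)
K/U(37) - 47853/(-4521) = 36648/(-7 + 2*37) - 47853/(-4521) = 36648/(-7 + 74) - 47853*(-1/4521) = 36648/67 + 15951/1507 = 56297253/100969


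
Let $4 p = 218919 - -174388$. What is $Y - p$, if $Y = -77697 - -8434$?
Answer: $- \frac{670359}{4} \approx -1.6759 \cdot 10^{5}$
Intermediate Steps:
$Y = -69263$ ($Y = -77697 + 8434 = -69263$)
$p = \frac{393307}{4}$ ($p = \frac{218919 - -174388}{4} = \frac{218919 + 174388}{4} = \frac{1}{4} \cdot 393307 = \frac{393307}{4} \approx 98327.0$)
$Y - p = -69263 - \frac{393307}{4} = - \frac{670359}{4}$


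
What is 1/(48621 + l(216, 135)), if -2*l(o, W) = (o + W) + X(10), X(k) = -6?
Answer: 2/96897 ≈ 2.0640e-5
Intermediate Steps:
l(o, W) = 3 - W/2 - o/2 (l(o, W) = -((o + W) - 6)/2 = -((W + o) - 6)/2 = -(-6 + W + o)/2 = 3 - W/2 - o/2)
1/(48621 + l(216, 135)) = 1/(48621 + (3 - ½*135 - ½*216)) = 1/(48621 + (3 - 135/2 - 108)) = 1/(48621 - 345/2) = 1/(96897/2) = 2/96897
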